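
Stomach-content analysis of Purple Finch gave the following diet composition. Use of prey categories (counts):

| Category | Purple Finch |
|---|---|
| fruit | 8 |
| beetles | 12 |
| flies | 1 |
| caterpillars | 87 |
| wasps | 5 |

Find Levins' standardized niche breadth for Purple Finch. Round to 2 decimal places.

0.16

Proportions for Purple Finch (n=113): 8/113=0.0708, 12/113=0.1062, 1/113=0.0088, 87/113=0.7699, 5/113=0.0442
Σpᵢ² = 0.0708² + 0.1062² + 0.0088² + 0.7699² + 0.0442² = 0.005013 + 0.011278 + 0.000077 + 0.592746 + 0.001954 = 0.611068
B = 1 / 0.611068 = 1.6365
Bₛ = (B − 1)/(n − 1) = (1.6365 − 1)/(5 − 1) = 0.6365/4 = 0.1591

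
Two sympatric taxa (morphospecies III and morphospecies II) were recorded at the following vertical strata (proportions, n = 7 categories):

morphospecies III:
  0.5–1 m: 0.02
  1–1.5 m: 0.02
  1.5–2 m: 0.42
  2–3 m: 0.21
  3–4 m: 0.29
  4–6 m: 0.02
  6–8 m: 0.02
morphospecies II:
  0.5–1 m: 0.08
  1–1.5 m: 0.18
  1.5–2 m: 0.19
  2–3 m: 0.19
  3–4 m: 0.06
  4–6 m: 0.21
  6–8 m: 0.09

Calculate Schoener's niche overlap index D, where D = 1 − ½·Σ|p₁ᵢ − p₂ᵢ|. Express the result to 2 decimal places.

0.52

Σ|p₁ᵢ − p₂ᵢ| = 0.06 + 0.16 + 0.23 + 0.02 + 0.23 + 0.19 + 0.07 = 0.96
D = 1 − ½ × 0.96 = 1 − 0.480 = 0.5200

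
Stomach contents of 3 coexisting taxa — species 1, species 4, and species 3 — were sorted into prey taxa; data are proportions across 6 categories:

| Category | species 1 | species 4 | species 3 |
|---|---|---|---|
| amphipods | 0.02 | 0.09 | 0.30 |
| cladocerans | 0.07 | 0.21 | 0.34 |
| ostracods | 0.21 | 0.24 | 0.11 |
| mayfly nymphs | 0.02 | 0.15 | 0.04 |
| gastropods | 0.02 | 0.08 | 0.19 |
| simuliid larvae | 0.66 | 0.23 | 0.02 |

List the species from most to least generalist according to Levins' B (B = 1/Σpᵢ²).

Σp_1ᵢ² = 0.02² + 0.07² + 0.21² + 0.02² + 0.02² + 0.66² = 0.0004 + 0.0049 + 0.0441 + 0.0004 + 0.0004 + 0.4356 = 0.4858
B_1 = 1 / 0.4858 = 2.0585
Σp_4ᵢ² = 0.09² + 0.21² + 0.24² + 0.15² + 0.08² + 0.23² = 0.0081 + 0.0441 + 0.0576 + 0.0225 + 0.0064 + 0.0529 = 0.1916
B_4 = 1 / 0.1916 = 5.2192
Σp_3ᵢ² = 0.30² + 0.34² + 0.11² + 0.04² + 0.19² + 0.02² = 0.0900 + 0.1156 + 0.0121 + 0.0016 + 0.0361 + 0.0004 = 0.2558
B_3 = 1 / 0.2558 = 3.9093
Ranking by B (broadest → narrowest): species 4 (5.22) > species 3 (3.91) > species 1 (2.06)

species 4 > species 3 > species 1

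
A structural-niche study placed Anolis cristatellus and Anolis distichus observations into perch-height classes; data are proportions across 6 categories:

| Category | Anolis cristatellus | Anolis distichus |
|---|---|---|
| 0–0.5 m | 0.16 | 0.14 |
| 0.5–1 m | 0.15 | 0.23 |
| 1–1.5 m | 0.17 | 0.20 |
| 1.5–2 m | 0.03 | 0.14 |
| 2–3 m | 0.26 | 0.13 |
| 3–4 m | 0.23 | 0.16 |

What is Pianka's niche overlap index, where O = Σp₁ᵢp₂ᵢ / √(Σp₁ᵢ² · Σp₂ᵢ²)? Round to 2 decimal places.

Σ p₁ᵢp₂ᵢ = 0.0224 + 0.0345 + 0.0340 + 0.0042 + 0.0338 + 0.0368 = 0.1657
Σp_1ᵢ² = 0.16² + 0.15² + 0.17² + 0.03² + 0.26² + 0.23² = 0.0256 + 0.0225 + 0.0289 + 0.0009 + 0.0676 + 0.0529 = 0.1984
Σp_2ᵢ² = 0.14² + 0.23² + 0.20² + 0.14² + 0.13² + 0.16² = 0.0196 + 0.0529 + 0.0400 + 0.0196 + 0.0169 + 0.0256 = 0.1746
O = 0.1657 / √(0.1984 × 0.1746) = 0.1657 / 0.18612 = 0.8903

0.89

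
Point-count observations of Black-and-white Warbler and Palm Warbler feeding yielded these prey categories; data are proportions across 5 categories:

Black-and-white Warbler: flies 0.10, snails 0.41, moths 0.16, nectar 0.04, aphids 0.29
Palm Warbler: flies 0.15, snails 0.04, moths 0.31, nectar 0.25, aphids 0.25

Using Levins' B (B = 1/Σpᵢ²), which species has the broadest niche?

Σp_Blacᵢ² = 0.10² + 0.41² + 0.16² + 0.04² + 0.29² = 0.0100 + 0.1681 + 0.0256 + 0.0016 + 0.0841 = 0.2894
B_Blac = 1 / 0.2894 = 3.4554
Σp_Palmᵢ² = 0.15² + 0.04² + 0.31² + 0.25² + 0.25² = 0.0225 + 0.0016 + 0.0961 + 0.0625 + 0.0625 = 0.2452
B_Palm = 1 / 0.2452 = 4.0783
Highest B → broadest niche (most generalist): Palm Warbler (B = 4.08).

Palm Warbler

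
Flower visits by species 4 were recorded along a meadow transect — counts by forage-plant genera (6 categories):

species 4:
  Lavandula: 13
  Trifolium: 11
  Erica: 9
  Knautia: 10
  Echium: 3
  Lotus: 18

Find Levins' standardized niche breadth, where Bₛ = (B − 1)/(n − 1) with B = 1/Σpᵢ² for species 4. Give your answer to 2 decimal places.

0.82

Proportions for species 4 (n=64): 13/64=0.2031, 11/64=0.1719, 9/64=0.1406, 10/64=0.1563, 3/64=0.0469, 18/64=0.2813
Σpᵢ² = 0.2031² + 0.1719² + 0.1406² + 0.1563² + 0.0469² + 0.2813² = 0.041250 + 0.029550 + 0.019768 + 0.024430 + 0.002200 + 0.079130 = 0.196328
B = 1 / 0.196328 = 5.0935
Bₛ = (B − 1)/(n − 1) = (5.0935 − 1)/(6 − 1) = 4.0935/5 = 0.8187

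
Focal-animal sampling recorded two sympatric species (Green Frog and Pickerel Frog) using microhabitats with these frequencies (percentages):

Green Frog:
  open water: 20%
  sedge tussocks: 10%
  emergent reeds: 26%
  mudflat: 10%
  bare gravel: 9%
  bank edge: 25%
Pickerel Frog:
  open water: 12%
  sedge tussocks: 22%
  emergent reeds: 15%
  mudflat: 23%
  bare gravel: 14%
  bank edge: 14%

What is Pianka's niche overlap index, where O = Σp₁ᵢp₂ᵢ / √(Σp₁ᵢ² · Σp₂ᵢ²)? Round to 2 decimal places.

Convert percentages to proportions (divide by 100).
Σ p₁ᵢp₂ᵢ = 0.0240 + 0.0220 + 0.0390 + 0.0230 + 0.0126 + 0.0350 = 0.1556
Σp_1ᵢ² = 0.20² + 0.10² + 0.26² + 0.10² + 0.09² + 0.25² = 0.0400 + 0.0100 + 0.0676 + 0.0100 + 0.0081 + 0.0625 = 0.1982
Σp_2ᵢ² = 0.12² + 0.22² + 0.15² + 0.23² + 0.14² + 0.14² = 0.0144 + 0.0484 + 0.0225 + 0.0529 + 0.0196 + 0.0196 = 0.1774
O = 0.1556 / √(0.1982 × 0.1774) = 0.1556 / 0.18751 = 0.8298

0.83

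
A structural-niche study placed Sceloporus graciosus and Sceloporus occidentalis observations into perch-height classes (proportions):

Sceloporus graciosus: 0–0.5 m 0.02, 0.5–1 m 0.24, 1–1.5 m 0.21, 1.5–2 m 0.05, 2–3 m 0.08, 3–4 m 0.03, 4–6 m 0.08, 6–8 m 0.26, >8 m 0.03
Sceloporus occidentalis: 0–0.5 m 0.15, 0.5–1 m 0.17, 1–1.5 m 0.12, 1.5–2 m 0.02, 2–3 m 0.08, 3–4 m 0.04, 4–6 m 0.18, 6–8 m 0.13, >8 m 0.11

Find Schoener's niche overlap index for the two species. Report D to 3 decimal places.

Σ|p₁ᵢ − p₂ᵢ| = 0.13 + 0.07 + 0.09 + 0.03 + 0.00 + 0.01 + 0.10 + 0.13 + 0.08 = 0.64
D = 1 − ½ × 0.64 = 1 − 0.320 = 0.68000

0.680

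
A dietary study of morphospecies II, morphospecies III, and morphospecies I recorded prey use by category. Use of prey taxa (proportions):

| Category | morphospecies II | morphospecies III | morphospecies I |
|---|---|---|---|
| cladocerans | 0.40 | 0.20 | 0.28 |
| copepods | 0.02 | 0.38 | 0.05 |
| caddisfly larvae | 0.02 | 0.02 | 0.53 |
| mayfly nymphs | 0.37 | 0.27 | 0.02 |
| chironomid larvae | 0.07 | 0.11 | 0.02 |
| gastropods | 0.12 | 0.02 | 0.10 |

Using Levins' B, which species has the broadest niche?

morphospecies III

Σp_IIᵢ² = 0.40² + 0.02² + 0.02² + 0.37² + 0.07² + 0.12² = 0.1600 + 0.0004 + 0.0004 + 0.1369 + 0.0049 + 0.0144 = 0.3170
B_II = 1 / 0.3170 = 3.1546
Σp_IIIᵢ² = 0.20² + 0.38² + 0.02² + 0.27² + 0.11² + 0.02² = 0.0400 + 0.1444 + 0.0004 + 0.0729 + 0.0121 + 0.0004 = 0.2702
B_III = 1 / 0.2702 = 3.7010
Σp_Iᵢ² = 0.28² + 0.05² + 0.53² + 0.02² + 0.02² + 0.10² = 0.0784 + 0.0025 + 0.2809 + 0.0004 + 0.0004 + 0.0100 = 0.3726
B_I = 1 / 0.3726 = 2.6838
Highest B → broadest niche (most generalist): morphospecies III (B = 3.70).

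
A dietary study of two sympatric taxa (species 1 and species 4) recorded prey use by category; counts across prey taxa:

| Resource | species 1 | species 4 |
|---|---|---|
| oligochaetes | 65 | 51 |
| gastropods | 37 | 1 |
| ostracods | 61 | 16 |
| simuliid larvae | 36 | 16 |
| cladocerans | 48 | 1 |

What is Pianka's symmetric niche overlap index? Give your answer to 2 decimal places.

0.78

Proportions for species 1 (n=247): 65/247=0.2632, 37/247=0.1498, 61/247=0.2470, 36/247=0.1457, 48/247=0.1943
Proportions for species 4 (n=85): 51/85=0.6000, 1/85=0.0118, 16/85=0.1882, 16/85=0.1882, 1/85=0.0118
Σ p₁ᵢp₂ᵢ = 0.157920 + 0.001768 + 0.046485 + 0.027421 + 0.002293 = 0.235887
Σp_1ᵢ² = 0.2632² + 0.1498² + 0.2470² + 0.1457² + 0.1943² = 0.069274 + 0.022440 + 0.061009 + 0.021228 + 0.037752 = 0.211703
Σp_2ᵢ² = 0.6000² + 0.0118² + 0.1882² + 0.1882² + 0.0118² = 0.360000 + 0.000139 + 0.035419 + 0.035419 + 0.000139 = 0.431116
O = 0.235887 / √(0.211703 × 0.431116) = 0.235887 / 0.3021069 = 0.7808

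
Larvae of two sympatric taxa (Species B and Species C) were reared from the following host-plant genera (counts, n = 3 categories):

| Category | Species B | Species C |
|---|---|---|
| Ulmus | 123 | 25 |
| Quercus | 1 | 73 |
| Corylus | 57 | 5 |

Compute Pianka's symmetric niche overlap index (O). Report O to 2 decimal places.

0.33

Proportions for Species B (n=181): 123/181=0.6796, 1/181=0.0055, 57/181=0.3149
Proportions for Species C (n=103): 25/103=0.2427, 73/103=0.7087, 5/103=0.0485
Σ p₁ᵢp₂ᵢ = 0.164939 + 0.003898 + 0.015273 = 0.184110
Σp_1ᵢ² = 0.6796² + 0.0055² + 0.3149² = 0.461856 + 0.000030 + 0.099162 = 0.561048
Σp_2ᵢ² = 0.2427² + 0.7087² + 0.0485² = 0.058903 + 0.502256 + 0.002352 = 0.563511
O = 0.184110 / √(0.561048 × 0.563511) = 0.184110 / 0.5622782 = 0.3274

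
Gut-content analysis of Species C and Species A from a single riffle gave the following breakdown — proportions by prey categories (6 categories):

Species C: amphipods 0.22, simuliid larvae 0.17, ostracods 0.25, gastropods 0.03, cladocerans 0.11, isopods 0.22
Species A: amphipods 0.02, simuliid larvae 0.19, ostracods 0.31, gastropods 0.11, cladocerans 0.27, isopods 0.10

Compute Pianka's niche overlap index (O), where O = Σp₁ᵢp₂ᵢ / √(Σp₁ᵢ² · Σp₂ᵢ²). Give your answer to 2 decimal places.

0.79

Σ p₁ᵢp₂ᵢ = 0.0044 + 0.0323 + 0.0775 + 0.0033 + 0.0297 + 0.0220 = 0.1692
Σp_1ᵢ² = 0.22² + 0.17² + 0.25² + 0.03² + 0.11² + 0.22² = 0.0484 + 0.0289 + 0.0625 + 0.0009 + 0.0121 + 0.0484 = 0.2012
Σp_2ᵢ² = 0.02² + 0.19² + 0.31² + 0.11² + 0.27² + 0.10² = 0.0004 + 0.0361 + 0.0961 + 0.0121 + 0.0729 + 0.0100 = 0.2276
O = 0.1692 / √(0.2012 × 0.2276) = 0.1692 / 0.21399 = 0.7907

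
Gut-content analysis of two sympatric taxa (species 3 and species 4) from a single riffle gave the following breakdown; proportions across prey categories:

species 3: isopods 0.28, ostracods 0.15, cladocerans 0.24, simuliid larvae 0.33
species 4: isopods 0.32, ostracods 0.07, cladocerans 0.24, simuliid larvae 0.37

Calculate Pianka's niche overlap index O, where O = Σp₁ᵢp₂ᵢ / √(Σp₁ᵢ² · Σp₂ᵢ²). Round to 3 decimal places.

Σ p₁ᵢp₂ᵢ = 0.0896 + 0.0105 + 0.0576 + 0.1221 = 0.2798
Σp_1ᵢ² = 0.28² + 0.15² + 0.24² + 0.33² = 0.0784 + 0.0225 + 0.0576 + 0.1089 = 0.2674
Σp_2ᵢ² = 0.32² + 0.07² + 0.24² + 0.37² = 0.1024 + 0.0049 + 0.0576 + 0.1369 = 0.3018
O = 0.2798 / √(0.2674 × 0.3018) = 0.2798 / 0.284080 = 0.98493

0.985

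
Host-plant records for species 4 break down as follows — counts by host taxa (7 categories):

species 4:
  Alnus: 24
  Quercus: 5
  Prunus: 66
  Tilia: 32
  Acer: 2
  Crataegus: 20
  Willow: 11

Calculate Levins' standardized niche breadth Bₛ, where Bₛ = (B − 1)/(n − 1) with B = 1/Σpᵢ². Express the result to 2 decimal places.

Proportions for species 4 (n=160): 24/160=0.1500, 5/160=0.0313, 66/160=0.4125, 32/160=0.2000, 2/160=0.0125, 20/160=0.1250, 11/160=0.0688
Σpᵢ² = 0.1500² + 0.0313² + 0.4125² + 0.2000² + 0.0125² + 0.1250² + 0.0688² = 0.022500 + 0.000980 + 0.170156 + 0.040000 + 0.000156 + 0.015625 + 0.004733 = 0.254150
B = 1 / 0.254150 = 3.9347
Bₛ = (B − 1)/(n − 1) = (3.9347 − 1)/(7 − 1) = 2.9347/6 = 0.4891

0.49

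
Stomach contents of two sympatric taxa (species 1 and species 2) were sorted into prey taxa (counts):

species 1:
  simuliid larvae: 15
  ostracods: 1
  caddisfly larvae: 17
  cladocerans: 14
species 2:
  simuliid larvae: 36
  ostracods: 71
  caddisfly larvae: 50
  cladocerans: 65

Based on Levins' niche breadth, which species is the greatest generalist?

Proportions for species 1 (n=47): 15/47=0.3191, 1/47=0.0213, 17/47=0.3617, 14/47=0.2979
Proportions for species 2 (n=222): 36/222=0.1622, 71/222=0.3198, 50/222=0.2252, 65/222=0.2928
Σp_1ᵢ² = 0.3191² + 0.0213² + 0.3617² + 0.2979² = 0.101825 + 0.000454 + 0.130827 + 0.088744 = 0.321850
B_1 = 1 / 0.321850 = 3.1070
Σp_2ᵢ² = 0.1622² + 0.3198² + 0.2252² + 0.2928² = 0.026309 + 0.102272 + 0.050715 + 0.085732 = 0.265028
B_2 = 1 / 0.265028 = 3.7732
Highest B → broadest niche (most generalist): species 2 (B = 3.77).

species 2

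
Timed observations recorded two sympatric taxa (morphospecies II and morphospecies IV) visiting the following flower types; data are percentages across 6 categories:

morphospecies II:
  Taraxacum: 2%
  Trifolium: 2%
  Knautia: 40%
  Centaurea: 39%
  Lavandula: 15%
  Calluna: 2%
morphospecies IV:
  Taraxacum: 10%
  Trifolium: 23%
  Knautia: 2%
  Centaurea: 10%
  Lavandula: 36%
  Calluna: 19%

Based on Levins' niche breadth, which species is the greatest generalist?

Convert percentages to proportions (divide by 100).
Σp_IIᵢ² = 0.02² + 0.02² + 0.40² + 0.39² + 0.15² + 0.02² = 0.0004 + 0.0004 + 0.1600 + 0.1521 + 0.0225 + 0.0004 = 0.3358
B_II = 1 / 0.3358 = 2.9780
Σp_IVᵢ² = 0.10² + 0.23² + 0.02² + 0.10² + 0.36² + 0.19² = 0.0100 + 0.0529 + 0.0004 + 0.0100 + 0.1296 + 0.0361 = 0.2390
B_IV = 1 / 0.2390 = 4.1841
Highest B → broadest niche (most generalist): morphospecies IV (B = 4.18).

morphospecies IV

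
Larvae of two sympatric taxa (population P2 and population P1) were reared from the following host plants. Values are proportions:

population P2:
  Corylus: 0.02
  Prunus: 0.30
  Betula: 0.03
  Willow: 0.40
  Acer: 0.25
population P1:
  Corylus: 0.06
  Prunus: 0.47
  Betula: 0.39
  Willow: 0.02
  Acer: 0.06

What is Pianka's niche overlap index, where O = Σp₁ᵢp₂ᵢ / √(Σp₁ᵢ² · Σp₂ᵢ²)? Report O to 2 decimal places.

Σ p₁ᵢp₂ᵢ = 0.0012 + 0.1410 + 0.0117 + 0.0080 + 0.0150 = 0.1769
Σp_1ᵢ² = 0.02² + 0.30² + 0.03² + 0.40² + 0.25² = 0.0004 + 0.0900 + 0.0009 + 0.1600 + 0.0625 = 0.3138
Σp_2ᵢ² = 0.06² + 0.47² + 0.39² + 0.02² + 0.06² = 0.0036 + 0.2209 + 0.1521 + 0.0004 + 0.0036 = 0.3806
O = 0.1769 / √(0.3138 × 0.3806) = 0.1769 / 0.34559 = 0.5119

0.51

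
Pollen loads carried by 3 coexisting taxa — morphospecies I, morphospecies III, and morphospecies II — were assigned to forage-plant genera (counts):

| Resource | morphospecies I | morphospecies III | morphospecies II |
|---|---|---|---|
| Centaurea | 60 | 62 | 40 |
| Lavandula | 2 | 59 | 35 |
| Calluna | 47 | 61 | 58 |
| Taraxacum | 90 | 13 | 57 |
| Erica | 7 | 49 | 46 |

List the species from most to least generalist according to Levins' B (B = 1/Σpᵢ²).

Proportions for morphospecies I (n=206): 60/206=0.2913, 2/206=0.0097, 47/206=0.2282, 90/206=0.4369, 7/206=0.0340
Proportions for morphospecies III (n=244): 62/244=0.2541, 59/244=0.2418, 61/244=0.2500, 13/244=0.0533, 49/244=0.2008
Proportions for morphospecies II (n=236): 40/236=0.1695, 35/236=0.1483, 58/236=0.2458, 57/236=0.2415, 46/236=0.1949
Σp_Iᵢ² = 0.2913² + 0.0097² + 0.2282² + 0.4369² + 0.0340² = 0.084856 + 0.000094 + 0.052075 + 0.190882 + 0.001156 = 0.329063
B_I = 1 / 0.329063 = 3.0389
Σp_IIIᵢ² = 0.2541² + 0.2418² + 0.2500² + 0.0533² + 0.2008² = 0.064567 + 0.058467 + 0.062500 + 0.002841 + 0.040321 = 0.228696
B_III = 1 / 0.228696 = 4.3726
Σp_IIᵢ² = 0.1695² + 0.1483² + 0.2458² + 0.2415² + 0.1949² = 0.028730 + 0.021993 + 0.060418 + 0.058322 + 0.037986 = 0.207449
B_II = 1 / 0.207449 = 4.8205
Ranking by B (broadest → narrowest): morphospecies II (4.82) > morphospecies III (4.37) > morphospecies I (3.04)

morphospecies II > morphospecies III > morphospecies I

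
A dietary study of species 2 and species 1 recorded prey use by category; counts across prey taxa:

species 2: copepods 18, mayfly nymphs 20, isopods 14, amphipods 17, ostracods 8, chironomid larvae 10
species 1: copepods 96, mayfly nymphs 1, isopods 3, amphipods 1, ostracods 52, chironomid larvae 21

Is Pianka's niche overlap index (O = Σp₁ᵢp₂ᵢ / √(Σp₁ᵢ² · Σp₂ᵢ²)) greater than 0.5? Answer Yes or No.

Proportions for species 2 (n=87): 18/87=0.2069, 20/87=0.2299, 14/87=0.1609, 17/87=0.1954, 8/87=0.0920, 10/87=0.1149
Proportions for species 1 (n=174): 96/174=0.5517, 1/174=0.0057, 3/174=0.0172, 1/174=0.0057, 52/174=0.2989, 21/174=0.1207
Σ p₁ᵢp₂ᵢ = 0.114147 + 0.001310 + 0.002767 + 0.001114 + 0.027499 + 0.013868 = 0.160705
Σp_1ᵢ² = 0.2069² + 0.2299² + 0.1609² + 0.1954² + 0.0920² + 0.1149² = 0.042808 + 0.052854 + 0.025889 + 0.038181 + 0.008464 + 0.013202 = 0.181398
Σp_2ᵢ² = 0.5517² + 0.0057² + 0.0172² + 0.0057² + 0.2989² + 0.1207² = 0.304373 + 0.000032 + 0.000296 + 0.000032 + 0.089341 + 0.014568 = 0.408642
O = 0.160705 / √(0.181398 × 0.408642) = 0.160705 / 0.2722624 = 0.5903
O = 0.5903 > 0.5 → Yes.

Yes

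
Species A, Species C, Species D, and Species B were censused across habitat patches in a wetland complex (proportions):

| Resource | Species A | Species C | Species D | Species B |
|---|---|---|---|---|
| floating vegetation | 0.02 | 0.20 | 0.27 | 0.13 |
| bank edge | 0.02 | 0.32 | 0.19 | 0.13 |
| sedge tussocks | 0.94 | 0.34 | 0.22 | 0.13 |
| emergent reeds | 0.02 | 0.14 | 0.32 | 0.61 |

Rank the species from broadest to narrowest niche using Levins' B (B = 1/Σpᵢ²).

Σp_Aᵢ² = 0.02² + 0.02² + 0.94² + 0.02² = 0.0004 + 0.0004 + 0.8836 + 0.0004 = 0.8848
B_A = 1 / 0.8848 = 1.1302
Σp_Cᵢ² = 0.20² + 0.32² + 0.34² + 0.14² = 0.0400 + 0.1024 + 0.1156 + 0.0196 = 0.2776
B_C = 1 / 0.2776 = 3.6023
Σp_Dᵢ² = 0.27² + 0.19² + 0.22² + 0.32² = 0.0729 + 0.0361 + 0.0484 + 0.1024 = 0.2598
B_D = 1 / 0.2598 = 3.8491
Σp_Bᵢ² = 0.13² + 0.13² + 0.13² + 0.61² = 0.0169 + 0.0169 + 0.0169 + 0.3721 = 0.4228
B_B = 1 / 0.4228 = 2.3652
Ranking by B (broadest → narrowest): Species D (3.85) > Species C (3.60) > Species B (2.37) > Species A (1.13)

Species D > Species C > Species B > Species A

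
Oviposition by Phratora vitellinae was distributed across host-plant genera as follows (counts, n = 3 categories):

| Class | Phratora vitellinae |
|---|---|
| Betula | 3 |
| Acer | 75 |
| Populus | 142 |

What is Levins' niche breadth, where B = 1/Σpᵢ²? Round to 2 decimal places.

1.88

Proportions for Phratora vitellinae (n=220): 3/220=0.0136, 75/220=0.3409, 142/220=0.6455
Σpᵢ² = 0.0136² + 0.3409² + 0.6455² = 0.000185 + 0.116213 + 0.416670 = 0.533068
B = 1 / 0.533068 = 1.8759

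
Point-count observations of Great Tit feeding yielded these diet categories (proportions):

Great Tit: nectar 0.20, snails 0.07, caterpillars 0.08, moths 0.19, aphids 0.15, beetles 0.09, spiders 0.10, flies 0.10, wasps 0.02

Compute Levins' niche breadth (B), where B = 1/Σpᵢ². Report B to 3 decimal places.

7.225

Σpᵢ² = 0.20² + 0.07² + 0.08² + 0.19² + 0.15² + 0.09² + 0.10² + 0.10² + 0.02² = 0.0400 + 0.0049 + 0.0064 + 0.0361 + 0.0225 + 0.0081 + 0.0100 + 0.0100 + 0.0004 = 0.1384
B = 1 / 0.1384 = 7.22543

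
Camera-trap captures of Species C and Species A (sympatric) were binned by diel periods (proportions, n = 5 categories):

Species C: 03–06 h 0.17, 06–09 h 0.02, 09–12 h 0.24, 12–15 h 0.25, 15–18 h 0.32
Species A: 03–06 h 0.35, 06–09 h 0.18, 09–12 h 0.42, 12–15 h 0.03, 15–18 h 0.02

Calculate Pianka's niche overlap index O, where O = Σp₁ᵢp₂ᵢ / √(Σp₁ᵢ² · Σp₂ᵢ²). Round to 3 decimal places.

Σ p₁ᵢp₂ᵢ = 0.0595 + 0.0036 + 0.1008 + 0.0075 + 0.0064 = 0.1778
Σp_1ᵢ² = 0.17² + 0.02² + 0.24² + 0.25² + 0.32² = 0.0289 + 0.0004 + 0.0576 + 0.0625 + 0.1024 = 0.2518
Σp_2ᵢ² = 0.35² + 0.18² + 0.42² + 0.03² + 0.02² = 0.1225 + 0.0324 + 0.1764 + 0.0009 + 0.0004 = 0.3326
O = 0.1778 / √(0.2518 × 0.3326) = 0.1778 / 0.289394 = 0.61439

0.614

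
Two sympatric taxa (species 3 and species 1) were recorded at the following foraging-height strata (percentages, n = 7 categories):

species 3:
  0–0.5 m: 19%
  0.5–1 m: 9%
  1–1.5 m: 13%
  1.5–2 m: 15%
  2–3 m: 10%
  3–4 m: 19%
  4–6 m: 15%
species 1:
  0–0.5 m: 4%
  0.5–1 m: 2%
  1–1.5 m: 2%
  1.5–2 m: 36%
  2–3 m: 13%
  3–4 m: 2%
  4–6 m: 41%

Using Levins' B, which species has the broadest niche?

species 3

Convert percentages to proportions (divide by 100).
Σp_3ᵢ² = 0.19² + 0.09² + 0.13² + 0.15² + 0.10² + 0.19² + 0.15² = 0.0361 + 0.0081 + 0.0169 + 0.0225 + 0.0100 + 0.0361 + 0.0225 = 0.1522
B_3 = 1 / 0.1522 = 6.5703
Σp_1ᵢ² = 0.04² + 0.02² + 0.02² + 0.36² + 0.13² + 0.02² + 0.41² = 0.0016 + 0.0004 + 0.0004 + 0.1296 + 0.0169 + 0.0004 + 0.1681 = 0.3174
B_1 = 1 / 0.3174 = 3.1506
Highest B → broadest niche (most generalist): species 3 (B = 6.57).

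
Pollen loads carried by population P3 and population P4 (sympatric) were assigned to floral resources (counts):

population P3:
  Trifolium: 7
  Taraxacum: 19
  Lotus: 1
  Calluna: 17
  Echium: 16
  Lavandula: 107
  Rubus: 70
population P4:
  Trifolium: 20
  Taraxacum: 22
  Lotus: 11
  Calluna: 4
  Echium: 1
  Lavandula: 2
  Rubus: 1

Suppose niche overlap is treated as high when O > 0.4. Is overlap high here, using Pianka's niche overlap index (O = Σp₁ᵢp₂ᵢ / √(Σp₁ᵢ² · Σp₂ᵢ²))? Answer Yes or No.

Proportions for population P3 (n=237): 7/237=0.0295, 19/237=0.0802, 1/237=0.0042, 17/237=0.0717, 16/237=0.0675, 107/237=0.4515, 70/237=0.2954
Proportions for population P4 (n=61): 20/61=0.3279, 22/61=0.3607, 11/61=0.1803, 4/61=0.0656, 1/61=0.0164, 2/61=0.0328, 1/61=0.0164
Σ p₁ᵢp₂ᵢ = 0.009673 + 0.028928 + 0.000757 + 0.004704 + 0.001107 + 0.014809 + 0.004845 = 0.064823
Σp_1ᵢ² = 0.0295² + 0.0802² + 0.0042² + 0.0717² + 0.0675² + 0.4515² + 0.2954² = 0.000870 + 0.006432 + 0.000018 + 0.005141 + 0.004556 + 0.203852 + 0.087261 = 0.308130
Σp_2ᵢ² = 0.3279² + 0.3607² + 0.1803² + 0.0656² + 0.0164² + 0.0328² + 0.0164² = 0.107518 + 0.130104 + 0.032508 + 0.004303 + 0.000269 + 0.001076 + 0.000269 = 0.276047
O = 0.064823 / √(0.308130 × 0.276047) = 0.064823 / 0.2916477 = 0.2223
O = 0.2223 < 0.4 → No.

No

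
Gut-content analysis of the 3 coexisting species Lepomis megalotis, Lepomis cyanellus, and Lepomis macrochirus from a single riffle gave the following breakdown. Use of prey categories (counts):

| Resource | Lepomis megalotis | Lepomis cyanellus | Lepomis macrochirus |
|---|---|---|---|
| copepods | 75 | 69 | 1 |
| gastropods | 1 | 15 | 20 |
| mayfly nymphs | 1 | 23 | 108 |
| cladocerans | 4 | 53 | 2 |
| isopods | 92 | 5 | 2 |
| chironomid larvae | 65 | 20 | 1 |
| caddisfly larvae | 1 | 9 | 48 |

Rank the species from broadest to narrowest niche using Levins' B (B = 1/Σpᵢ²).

Proportions for Lepomis megalotis (n=239): 75/239=0.3138, 1/239=0.0042, 1/239=0.0042, 4/239=0.0167, 92/239=0.3849, 65/239=0.2720, 1/239=0.0042
Proportions for Lepomis cyanellus (n=194): 69/194=0.3557, 15/194=0.0773, 23/194=0.1186, 53/194=0.2732, 5/194=0.0258, 20/194=0.1031, 9/194=0.0464
Proportions for Lepomis macrochirus (n=182): 1/182=0.0055, 20/182=0.1099, 108/182=0.5934, 2/182=0.0110, 2/182=0.0110, 1/182=0.0055, 48/182=0.2637
Σp_megaᵢ² = 0.3138² + 0.0042² + 0.0042² + 0.0167² + 0.3849² + 0.2720² + 0.0042² = 0.098470 + 0.000018 + 0.000018 + 0.000279 + 0.148148 + 0.073984 + 0.000018 = 0.320935
B_mega = 1 / 0.320935 = 3.1159
Σp_cyanᵢ² = 0.3557² + 0.0773² + 0.1186² + 0.2732² + 0.0258² + 0.1031² + 0.0464² = 0.126522 + 0.005975 + 0.014066 + 0.074638 + 0.000666 + 0.010630 + 0.002153 = 0.234650
B_cyan = 1 / 0.234650 = 4.2617
Σp_macrᵢ² = 0.0055² + 0.1099² + 0.5934² + 0.0110² + 0.0110² + 0.0055² + 0.2637² = 0.000030 + 0.012078 + 0.352124 + 0.000121 + 0.000121 + 0.000030 + 0.069538 = 0.434042
B_macr = 1 / 0.434042 = 2.3039
Ranking by B (broadest → narrowest): Lepomis cyanellus (4.26) > Lepomis megalotis (3.12) > Lepomis macrochirus (2.30)

Lepomis cyanellus > Lepomis megalotis > Lepomis macrochirus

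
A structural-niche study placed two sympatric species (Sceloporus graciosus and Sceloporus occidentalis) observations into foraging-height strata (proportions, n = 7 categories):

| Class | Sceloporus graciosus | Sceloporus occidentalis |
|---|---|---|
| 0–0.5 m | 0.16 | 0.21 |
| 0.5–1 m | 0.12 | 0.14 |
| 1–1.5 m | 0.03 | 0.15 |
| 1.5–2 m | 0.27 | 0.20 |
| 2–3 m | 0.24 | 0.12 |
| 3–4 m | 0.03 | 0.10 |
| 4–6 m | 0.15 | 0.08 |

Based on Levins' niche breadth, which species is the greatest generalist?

Σp_gracᵢ² = 0.16² + 0.12² + 0.03² + 0.27² + 0.24² + 0.03² + 0.15² = 0.0256 + 0.0144 + 0.0009 + 0.0729 + 0.0576 + 0.0009 + 0.0225 = 0.1948
B_grac = 1 / 0.1948 = 5.1335
Σp_occiᵢ² = 0.21² + 0.14² + 0.15² + 0.20² + 0.12² + 0.10² + 0.08² = 0.0441 + 0.0196 + 0.0225 + 0.0400 + 0.0144 + 0.0100 + 0.0064 = 0.1570
B_occi = 1 / 0.1570 = 6.3694
Highest B → broadest niche (most generalist): Sceloporus occidentalis (B = 6.37).

Sceloporus occidentalis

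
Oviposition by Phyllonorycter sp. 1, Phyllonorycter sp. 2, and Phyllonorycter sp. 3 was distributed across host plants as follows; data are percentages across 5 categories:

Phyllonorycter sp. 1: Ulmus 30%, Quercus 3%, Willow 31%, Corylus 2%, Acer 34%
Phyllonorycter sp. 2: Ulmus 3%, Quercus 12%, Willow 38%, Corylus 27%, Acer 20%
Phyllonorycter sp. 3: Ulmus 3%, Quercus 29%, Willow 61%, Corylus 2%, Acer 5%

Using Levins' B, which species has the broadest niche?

Phyllonorycter sp. 2

Convert percentages to proportions (divide by 100).
Σp_1ᵢ² = 0.30² + 0.03² + 0.31² + 0.02² + 0.34² = 0.0900 + 0.0009 + 0.0961 + 0.0004 + 0.1156 = 0.3030
B_1 = 1 / 0.3030 = 3.3003
Σp_2ᵢ² = 0.03² + 0.12² + 0.38² + 0.27² + 0.20² = 0.0009 + 0.0144 + 0.1444 + 0.0729 + 0.0400 = 0.2726
B_2 = 1 / 0.2726 = 3.6684
Σp_3ᵢ² = 0.03² + 0.29² + 0.61² + 0.02² + 0.05² = 0.0009 + 0.0841 + 0.3721 + 0.0004 + 0.0025 = 0.4600
B_3 = 1 / 0.4600 = 2.1739
Highest B → broadest niche (most generalist): Phyllonorycter sp. 2 (B = 3.67).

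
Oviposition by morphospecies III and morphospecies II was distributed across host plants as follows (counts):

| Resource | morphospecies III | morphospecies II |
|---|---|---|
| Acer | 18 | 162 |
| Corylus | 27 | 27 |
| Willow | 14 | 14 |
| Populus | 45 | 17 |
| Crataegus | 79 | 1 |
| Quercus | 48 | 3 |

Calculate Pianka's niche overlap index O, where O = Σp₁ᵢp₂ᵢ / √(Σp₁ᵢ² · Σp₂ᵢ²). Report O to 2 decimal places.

Proportions for morphospecies III (n=231): 18/231=0.0779, 27/231=0.1169, 14/231=0.0606, 45/231=0.1948, 79/231=0.3420, 48/231=0.2078
Proportions for morphospecies II (n=224): 162/224=0.7232, 27/224=0.1205, 14/224=0.0625, 17/224=0.0759, 1/224=0.0045, 3/224=0.0134
Σ p₁ᵢp₂ᵢ = 0.056337 + 0.014086 + 0.003788 + 0.014785 + 0.001539 + 0.002785 = 0.093320
Σp_1ᵢ² = 0.0779² + 0.1169² + 0.0606² + 0.1948² + 0.3420² + 0.2078² = 0.006068 + 0.013666 + 0.003672 + 0.037947 + 0.116964 + 0.043181 = 0.221498
Σp_2ᵢ² = 0.7232² + 0.1205² + 0.0625² + 0.0759² + 0.0045² + 0.0134² = 0.523018 + 0.014520 + 0.003906 + 0.005761 + 0.000020 + 0.000180 = 0.547405
O = 0.093320 / √(0.221498 × 0.547405) = 0.093320 / 0.3482084 = 0.2680

0.27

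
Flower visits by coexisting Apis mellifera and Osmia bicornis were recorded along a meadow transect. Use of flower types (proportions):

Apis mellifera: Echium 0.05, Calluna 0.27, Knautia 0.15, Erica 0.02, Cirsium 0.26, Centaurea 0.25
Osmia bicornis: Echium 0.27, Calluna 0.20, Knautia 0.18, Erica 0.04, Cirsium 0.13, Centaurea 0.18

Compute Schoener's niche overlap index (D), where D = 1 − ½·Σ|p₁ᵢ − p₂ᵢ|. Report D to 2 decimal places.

0.73

Σ|p₁ᵢ − p₂ᵢ| = 0.22 + 0.07 + 0.03 + 0.02 + 0.13 + 0.07 = 0.54
D = 1 − ½ × 0.54 = 1 − 0.270 = 0.7300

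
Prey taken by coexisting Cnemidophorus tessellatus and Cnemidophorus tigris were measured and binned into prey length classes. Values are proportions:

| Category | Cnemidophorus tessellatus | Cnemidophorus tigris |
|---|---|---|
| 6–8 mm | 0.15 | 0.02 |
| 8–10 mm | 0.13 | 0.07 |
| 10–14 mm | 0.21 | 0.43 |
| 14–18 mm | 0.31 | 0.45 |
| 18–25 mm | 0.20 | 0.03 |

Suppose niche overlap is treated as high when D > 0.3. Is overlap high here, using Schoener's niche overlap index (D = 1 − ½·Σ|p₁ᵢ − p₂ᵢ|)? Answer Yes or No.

Yes

Σ|p₁ᵢ − p₂ᵢ| = 0.13 + 0.06 + 0.22 + 0.14 + 0.17 = 0.72
D = 1 − ½ × 0.72 = 1 − 0.360 = 0.6400
D = 0.6400 > 0.3 → Yes.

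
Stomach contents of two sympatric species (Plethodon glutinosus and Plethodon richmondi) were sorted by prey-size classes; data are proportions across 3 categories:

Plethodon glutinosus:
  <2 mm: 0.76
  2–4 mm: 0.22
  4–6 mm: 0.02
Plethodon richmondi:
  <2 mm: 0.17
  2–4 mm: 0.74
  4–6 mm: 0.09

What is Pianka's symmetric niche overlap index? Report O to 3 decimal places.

0.486

Σ p₁ᵢp₂ᵢ = 0.1292 + 0.1628 + 0.0018 = 0.2938
Σp_1ᵢ² = 0.76² + 0.22² + 0.02² = 0.5776 + 0.0484 + 0.0004 = 0.6264
Σp_2ᵢ² = 0.17² + 0.74² + 0.09² = 0.0289 + 0.5476 + 0.0081 = 0.5846
O = 0.2938 / √(0.6264 × 0.5846) = 0.2938 / 0.605139 = 0.48551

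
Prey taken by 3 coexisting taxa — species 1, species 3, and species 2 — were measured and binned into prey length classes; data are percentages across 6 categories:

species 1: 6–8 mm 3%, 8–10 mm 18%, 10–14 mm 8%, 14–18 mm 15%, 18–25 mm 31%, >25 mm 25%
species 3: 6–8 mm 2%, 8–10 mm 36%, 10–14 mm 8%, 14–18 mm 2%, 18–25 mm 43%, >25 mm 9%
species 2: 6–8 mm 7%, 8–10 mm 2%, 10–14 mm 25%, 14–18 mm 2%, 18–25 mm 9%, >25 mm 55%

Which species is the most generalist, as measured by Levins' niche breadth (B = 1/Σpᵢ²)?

species 1

Convert percentages to proportions (divide by 100).
Σp_1ᵢ² = 0.03² + 0.18² + 0.08² + 0.15² + 0.31² + 0.25² = 0.0009 + 0.0324 + 0.0064 + 0.0225 + 0.0961 + 0.0625 = 0.2208
B_1 = 1 / 0.2208 = 4.5290
Σp_3ᵢ² = 0.02² + 0.36² + 0.08² + 0.02² + 0.43² + 0.09² = 0.0004 + 0.1296 + 0.0064 + 0.0004 + 0.1849 + 0.0081 = 0.3298
B_3 = 1 / 0.3298 = 3.0321
Σp_2ᵢ² = 0.07² + 0.02² + 0.25² + 0.02² + 0.09² + 0.55² = 0.0049 + 0.0004 + 0.0625 + 0.0004 + 0.0081 + 0.3025 = 0.3788
B_2 = 1 / 0.3788 = 2.6399
Highest B → broadest niche (most generalist): species 1 (B = 4.53).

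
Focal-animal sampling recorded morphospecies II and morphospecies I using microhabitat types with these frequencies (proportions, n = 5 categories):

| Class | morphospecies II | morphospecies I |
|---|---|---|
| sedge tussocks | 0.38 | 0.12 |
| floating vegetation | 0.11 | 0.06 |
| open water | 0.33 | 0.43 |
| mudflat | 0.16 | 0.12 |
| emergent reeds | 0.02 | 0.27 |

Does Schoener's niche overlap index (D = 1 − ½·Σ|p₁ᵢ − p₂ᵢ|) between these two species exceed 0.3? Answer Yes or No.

Yes

Σ|p₁ᵢ − p₂ᵢ| = 0.26 + 0.05 + 0.10 + 0.04 + 0.25 = 0.70
D = 1 − ½ × 0.70 = 1 − 0.350 = 0.6500
D = 0.6500 > 0.3 → Yes.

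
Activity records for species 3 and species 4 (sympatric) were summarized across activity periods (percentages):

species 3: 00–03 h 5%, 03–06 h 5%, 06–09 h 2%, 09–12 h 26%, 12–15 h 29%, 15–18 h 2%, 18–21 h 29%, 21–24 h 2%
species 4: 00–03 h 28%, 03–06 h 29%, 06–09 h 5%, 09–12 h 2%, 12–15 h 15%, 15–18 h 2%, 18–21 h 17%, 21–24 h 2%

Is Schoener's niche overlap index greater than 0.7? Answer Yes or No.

No

Convert percentages to proportions (divide by 100).
Σ|p₁ᵢ − p₂ᵢ| = 0.23 + 0.24 + 0.03 + 0.24 + 0.14 + 0.00 + 0.12 + 0.00 = 1.00
D = 1 − ½ × 1.00 = 1 − 0.500 = 0.5000
D = 0.5000 < 0.7 → No.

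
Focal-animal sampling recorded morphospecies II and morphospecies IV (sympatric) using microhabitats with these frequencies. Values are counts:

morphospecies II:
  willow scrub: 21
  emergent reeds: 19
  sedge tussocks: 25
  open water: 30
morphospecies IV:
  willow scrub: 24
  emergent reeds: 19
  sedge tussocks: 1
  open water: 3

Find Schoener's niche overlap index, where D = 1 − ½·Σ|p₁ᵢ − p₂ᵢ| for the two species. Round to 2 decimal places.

0.51

Proportions for morphospecies II (n=95): 21/95=0.2211, 19/95=0.2000, 25/95=0.2632, 30/95=0.3158
Proportions for morphospecies IV (n=47): 24/47=0.5106, 19/47=0.4043, 1/47=0.0213, 3/47=0.0638
Σ|p₁ᵢ − p₂ᵢ| = 0.2895 + 0.2043 + 0.2419 + 0.2520 = 0.9877
D = 1 − ½ × 0.9877 = 1 − 0.49385 = 0.50615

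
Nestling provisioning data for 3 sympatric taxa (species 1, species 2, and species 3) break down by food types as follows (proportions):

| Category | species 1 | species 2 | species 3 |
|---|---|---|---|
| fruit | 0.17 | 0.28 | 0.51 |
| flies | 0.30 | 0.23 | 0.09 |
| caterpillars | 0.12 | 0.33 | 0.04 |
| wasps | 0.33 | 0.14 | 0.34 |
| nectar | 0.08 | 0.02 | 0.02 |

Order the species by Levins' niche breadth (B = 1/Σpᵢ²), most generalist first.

Σp_1ᵢ² = 0.17² + 0.30² + 0.12² + 0.33² + 0.08² = 0.0289 + 0.0900 + 0.0144 + 0.1089 + 0.0064 = 0.2486
B_1 = 1 / 0.2486 = 4.0225
Σp_2ᵢ² = 0.28² + 0.23² + 0.33² + 0.14² + 0.02² = 0.0784 + 0.0529 + 0.1089 + 0.0196 + 0.0004 = 0.2602
B_2 = 1 / 0.2602 = 3.8432
Σp_3ᵢ² = 0.51² + 0.09² + 0.04² + 0.34² + 0.02² = 0.2601 + 0.0081 + 0.0016 + 0.1156 + 0.0004 = 0.3858
B_3 = 1 / 0.3858 = 2.5920
Ranking by B (broadest → narrowest): species 1 (4.02) > species 2 (3.84) > species 3 (2.59)

species 1 > species 2 > species 3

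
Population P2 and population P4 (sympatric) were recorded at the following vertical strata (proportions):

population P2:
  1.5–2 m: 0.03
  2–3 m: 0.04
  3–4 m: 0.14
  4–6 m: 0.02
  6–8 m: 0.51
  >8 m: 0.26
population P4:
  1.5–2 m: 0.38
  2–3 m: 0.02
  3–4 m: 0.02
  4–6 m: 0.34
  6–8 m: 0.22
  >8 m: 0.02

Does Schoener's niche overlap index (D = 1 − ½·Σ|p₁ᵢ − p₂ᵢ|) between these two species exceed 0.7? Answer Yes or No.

No

Σ|p₁ᵢ − p₂ᵢ| = 0.35 + 0.02 + 0.12 + 0.32 + 0.29 + 0.24 = 1.34
D = 1 − ½ × 1.34 = 1 − 0.670 = 0.3300
D = 0.3300 < 0.7 → No.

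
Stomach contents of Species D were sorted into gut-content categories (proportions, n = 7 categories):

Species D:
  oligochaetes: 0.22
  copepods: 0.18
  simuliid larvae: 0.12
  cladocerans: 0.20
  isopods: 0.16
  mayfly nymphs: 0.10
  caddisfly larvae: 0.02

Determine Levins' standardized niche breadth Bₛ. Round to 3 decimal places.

0.807

Σpᵢ² = 0.22² + 0.18² + 0.12² + 0.20² + 0.16² + 0.10² + 0.02² = 0.0484 + 0.0324 + 0.0144 + 0.0400 + 0.0256 + 0.0100 + 0.0004 = 0.1712
B = 1 / 0.1712 = 5.84112
Bₛ = (B − 1)/(n − 1) = (5.84112 − 1)/(7 − 1) = 4.84112/6 = 0.80685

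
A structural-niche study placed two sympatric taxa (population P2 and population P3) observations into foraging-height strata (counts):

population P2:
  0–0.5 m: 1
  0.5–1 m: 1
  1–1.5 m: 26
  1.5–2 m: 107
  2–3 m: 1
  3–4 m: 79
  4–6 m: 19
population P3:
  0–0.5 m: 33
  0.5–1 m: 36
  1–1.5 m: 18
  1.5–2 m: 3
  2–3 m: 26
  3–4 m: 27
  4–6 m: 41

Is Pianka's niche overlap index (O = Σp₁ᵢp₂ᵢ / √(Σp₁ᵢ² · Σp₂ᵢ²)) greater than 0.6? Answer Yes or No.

No

Proportions for population P2 (n=234): 1/234=0.0043, 1/234=0.0043, 26/234=0.1111, 107/234=0.4573, 1/234=0.0043, 79/234=0.3376, 19/234=0.0812
Proportions for population P3 (n=184): 33/184=0.1793, 36/184=0.1957, 18/184=0.0978, 3/184=0.0163, 26/184=0.1413, 27/184=0.1467, 41/184=0.2228
Σ p₁ᵢp₂ᵢ = 0.000771 + 0.000842 + 0.010866 + 0.007454 + 0.000608 + 0.049526 + 0.018091 = 0.088158
Σp_1ᵢ² = 0.0043² + 0.0043² + 0.1111² + 0.4573² + 0.0043² + 0.3376² + 0.0812² = 0.000018 + 0.000018 + 0.012343 + 0.209123 + 0.000018 + 0.113974 + 0.006593 = 0.342087
Σp_2ᵢ² = 0.1793² + 0.1957² + 0.0978² + 0.0163² + 0.1413² + 0.1467² + 0.2228² = 0.032148 + 0.038298 + 0.009565 + 0.000266 + 0.019966 + 0.021521 + 0.049640 = 0.171404
O = 0.088158 / √(0.342087 × 0.171404) = 0.088158 / 0.2421468 = 0.3641
O = 0.3641 < 0.6 → No.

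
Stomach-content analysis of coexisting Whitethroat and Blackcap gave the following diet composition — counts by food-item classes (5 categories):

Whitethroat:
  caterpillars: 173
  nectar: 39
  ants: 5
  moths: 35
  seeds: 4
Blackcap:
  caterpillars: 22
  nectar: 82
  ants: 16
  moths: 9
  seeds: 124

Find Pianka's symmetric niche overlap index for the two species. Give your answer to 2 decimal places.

0.29

Proportions for Whitethroat (n=256): 173/256=0.6758, 39/256=0.1523, 5/256=0.0195, 35/256=0.1367, 4/256=0.0156
Proportions for Blackcap (n=253): 22/253=0.0870, 82/253=0.3241, 16/253=0.0632, 9/253=0.0356, 124/253=0.4901
Σ p₁ᵢp₂ᵢ = 0.058795 + 0.049360 + 0.001232 + 0.004867 + 0.007646 = 0.121900
Σp_1ᵢ² = 0.6758² + 0.1523² + 0.0195² + 0.1367² + 0.0156² = 0.456706 + 0.023195 + 0.000380 + 0.018687 + 0.000243 = 0.499211
Σp_2ᵢ² = 0.0870² + 0.3241² + 0.0632² + 0.0356² + 0.4901² = 0.007569 + 0.105041 + 0.003994 + 0.001267 + 0.240198 = 0.358069
O = 0.121900 / √(0.499211 × 0.358069) = 0.121900 / 0.4227907 = 0.2883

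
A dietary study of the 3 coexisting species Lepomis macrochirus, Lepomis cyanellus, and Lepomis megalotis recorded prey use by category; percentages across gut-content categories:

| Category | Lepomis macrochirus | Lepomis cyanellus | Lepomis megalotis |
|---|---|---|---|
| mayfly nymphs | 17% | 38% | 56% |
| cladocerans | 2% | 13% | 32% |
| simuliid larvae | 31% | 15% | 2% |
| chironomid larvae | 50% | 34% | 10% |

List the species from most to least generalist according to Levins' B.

Convert percentages to proportions (divide by 100).
Σp_macrᵢ² = 0.17² + 0.02² + 0.31² + 0.50² = 0.0289 + 0.0004 + 0.0961 + 0.2500 = 0.3754
B_macr = 1 / 0.3754 = 2.6638
Σp_cyanᵢ² = 0.38² + 0.13² + 0.15² + 0.34² = 0.1444 + 0.0169 + 0.0225 + 0.1156 = 0.2994
B_cyan = 1 / 0.2994 = 3.3400
Σp_megaᵢ² = 0.56² + 0.32² + 0.02² + 0.10² = 0.3136 + 0.1024 + 0.0004 + 0.0100 = 0.4264
B_mega = 1 / 0.4264 = 2.3452
Ranking by B (broadest → narrowest): Lepomis cyanellus (3.34) > Lepomis macrochirus (2.66) > Lepomis megalotis (2.35)

Lepomis cyanellus > Lepomis macrochirus > Lepomis megalotis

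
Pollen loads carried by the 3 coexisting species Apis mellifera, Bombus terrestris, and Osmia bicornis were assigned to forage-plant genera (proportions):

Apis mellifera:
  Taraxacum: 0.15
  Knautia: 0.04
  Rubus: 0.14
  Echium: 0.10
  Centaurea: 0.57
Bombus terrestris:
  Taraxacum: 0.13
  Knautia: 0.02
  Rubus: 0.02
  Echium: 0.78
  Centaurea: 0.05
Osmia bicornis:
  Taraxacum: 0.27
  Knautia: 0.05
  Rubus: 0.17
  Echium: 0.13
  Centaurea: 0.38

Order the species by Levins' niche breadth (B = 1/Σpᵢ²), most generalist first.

Osmia bicornis > Apis mellifera > Bombus terrestris

Σp_mellᵢ² = 0.15² + 0.04² + 0.14² + 0.10² + 0.57² = 0.0225 + 0.0016 + 0.0196 + 0.0100 + 0.3249 = 0.3786
B_mell = 1 / 0.3786 = 2.6413
Σp_terrᵢ² = 0.13² + 0.02² + 0.02² + 0.78² + 0.05² = 0.0169 + 0.0004 + 0.0004 + 0.6084 + 0.0025 = 0.6286
B_terr = 1 / 0.6286 = 1.5908
Σp_bicoᵢ² = 0.27² + 0.05² + 0.17² + 0.13² + 0.38² = 0.0729 + 0.0025 + 0.0289 + 0.0169 + 0.1444 = 0.2656
B_bico = 1 / 0.2656 = 3.7651
Ranking by B (broadest → narrowest): Osmia bicornis (3.77) > Apis mellifera (2.64) > Bombus terrestris (1.59)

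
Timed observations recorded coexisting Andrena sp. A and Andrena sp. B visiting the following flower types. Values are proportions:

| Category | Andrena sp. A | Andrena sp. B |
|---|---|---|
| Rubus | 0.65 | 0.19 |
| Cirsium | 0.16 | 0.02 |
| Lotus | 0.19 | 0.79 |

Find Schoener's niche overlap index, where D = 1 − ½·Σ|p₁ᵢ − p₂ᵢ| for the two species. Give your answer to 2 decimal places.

Σ|p₁ᵢ − p₂ᵢ| = 0.46 + 0.14 + 0.60 = 1.20
D = 1 − ½ × 1.20 = 1 − 0.600 = 0.4000

0.40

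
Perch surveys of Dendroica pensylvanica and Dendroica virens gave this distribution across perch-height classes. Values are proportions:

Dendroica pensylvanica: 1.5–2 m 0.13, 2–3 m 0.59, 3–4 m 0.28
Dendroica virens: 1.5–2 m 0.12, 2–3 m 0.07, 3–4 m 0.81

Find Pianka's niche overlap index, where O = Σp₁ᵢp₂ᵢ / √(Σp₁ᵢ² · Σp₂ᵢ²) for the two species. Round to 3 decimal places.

0.518

Σ p₁ᵢp₂ᵢ = 0.0156 + 0.0413 + 0.2268 = 0.2837
Σp_1ᵢ² = 0.13² + 0.59² + 0.28² = 0.0169 + 0.3481 + 0.0784 = 0.4434
Σp_2ᵢ² = 0.12² + 0.07² + 0.81² = 0.0144 + 0.0049 + 0.6561 = 0.6754
O = 0.2837 / √(0.4434 × 0.6754) = 0.2837 / 0.547241 = 0.51842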